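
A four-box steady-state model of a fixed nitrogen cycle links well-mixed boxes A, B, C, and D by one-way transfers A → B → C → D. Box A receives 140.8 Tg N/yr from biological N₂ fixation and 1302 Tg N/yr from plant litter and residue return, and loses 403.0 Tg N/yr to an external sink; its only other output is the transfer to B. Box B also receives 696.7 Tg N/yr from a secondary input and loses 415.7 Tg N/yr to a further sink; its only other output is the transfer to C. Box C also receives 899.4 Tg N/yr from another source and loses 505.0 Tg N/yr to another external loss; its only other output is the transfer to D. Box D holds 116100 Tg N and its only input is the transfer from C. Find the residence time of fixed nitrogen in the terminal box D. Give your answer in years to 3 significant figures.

67.7 yr

Box A: F(A→B) = (140.8 + 1302) − 403.0 = 1039.8 Tg N/yr.
Box B: F(B→C) = (1039.8 + 696.7) − 415.7 = 1320.8 Tg N/yr.
Box C: F(C→D) = (1320.8 + 899.4) − 505.0 = 1715.2 Tg N/yr.
Box D throughput = its input = 1715.2 Tg N/yr; τ = 116100 / 1715.2 = 67.69 yr.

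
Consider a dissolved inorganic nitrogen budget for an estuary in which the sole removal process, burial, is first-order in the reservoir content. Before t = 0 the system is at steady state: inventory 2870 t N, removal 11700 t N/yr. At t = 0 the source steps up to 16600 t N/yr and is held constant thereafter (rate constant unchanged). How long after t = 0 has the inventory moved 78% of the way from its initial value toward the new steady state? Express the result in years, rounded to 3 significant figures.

τ = M₀/F₀ = 2870/11700 = 0.2453 yr.
The remaining gap fraction is e^(−t/τ); 78% covered ⇒ e^(−t/τ) = 0.220.
t = −τ ln(0.220) = 0.2453 × 1.514 = 0.3714 yr.

0.371 yr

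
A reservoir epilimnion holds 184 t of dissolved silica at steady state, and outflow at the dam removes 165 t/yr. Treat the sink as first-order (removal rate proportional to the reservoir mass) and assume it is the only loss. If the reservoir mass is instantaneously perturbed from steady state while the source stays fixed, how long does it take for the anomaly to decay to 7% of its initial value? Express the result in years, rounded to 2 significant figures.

3.0 yr

For a linear reservoir the anomaly decays as exp(−t/τ) with τ = M/F = 184/165 = 1.115 yr.
exp(−t/τ) = 0.07 ⇒ t = −τ ln(0.07) = 1.115 × 2.659 = 2.965 yr.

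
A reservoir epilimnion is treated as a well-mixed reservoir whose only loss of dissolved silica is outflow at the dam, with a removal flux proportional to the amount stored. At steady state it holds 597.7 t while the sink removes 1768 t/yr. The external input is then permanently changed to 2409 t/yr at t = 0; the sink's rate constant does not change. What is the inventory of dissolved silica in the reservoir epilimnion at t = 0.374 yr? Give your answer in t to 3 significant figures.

743 t

Residence time τ = M₀/F₀ = 0.3381 yr. The eventual steady state is M_∞ = M₀·(F₁/F₀) = 597.7 × 2409/1768 = 814.40 t.
The anomaly ΔM(t) = M(t) − M_∞ decays as ΔM₀·e^(−t/τ) with ΔM₀ = 597.7 − 814.40 = −216.7 t.
At t = 0.374 yr, e^(−t/τ) = e^(−1.106) = 0.3308, so ΔM = −71.68 t and M = 814.40 − 71.68 = 742.72 t.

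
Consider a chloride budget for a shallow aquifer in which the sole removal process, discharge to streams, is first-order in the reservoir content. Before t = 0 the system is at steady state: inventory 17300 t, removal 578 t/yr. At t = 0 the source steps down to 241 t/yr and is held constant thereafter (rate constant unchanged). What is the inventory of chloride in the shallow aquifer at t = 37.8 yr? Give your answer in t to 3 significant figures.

The sink rate constant is k = F₀/M₀ = 578/17300 = 0.03341 yr⁻¹.
Solving dM/dt = F₁ − kM with M(0) = M₀ gives M(t) = F₁/k + (M₀ − F₁/k)·e^(−kt).
F₁/k = 241/0.03341 = 7213.3 t; kt = 0.03341 × 37.8 = 1.263, e^(−kt) = 0.2828.
M(37.8) = 7213.3 + (17300 − 7213.3) × 0.2828 = 7213.3 + 2853 = 10066 t.

10100 t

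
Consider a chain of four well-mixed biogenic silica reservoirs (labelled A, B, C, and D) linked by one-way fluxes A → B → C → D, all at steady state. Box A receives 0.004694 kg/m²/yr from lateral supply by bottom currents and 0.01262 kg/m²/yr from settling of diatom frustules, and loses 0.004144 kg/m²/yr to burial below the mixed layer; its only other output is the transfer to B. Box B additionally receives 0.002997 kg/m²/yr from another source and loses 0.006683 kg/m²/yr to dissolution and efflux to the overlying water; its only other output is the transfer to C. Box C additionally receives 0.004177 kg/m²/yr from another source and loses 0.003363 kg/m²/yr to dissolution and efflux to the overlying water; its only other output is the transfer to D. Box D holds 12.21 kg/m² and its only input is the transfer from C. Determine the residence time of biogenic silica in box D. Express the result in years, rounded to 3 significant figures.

Box A: F(A→B) = (0.004694 + 0.01262) − 0.004144 = 0.013170 kg/m²/yr.
Box B: F(B→C) = (0.013170 + 0.002997) − 0.006683 = 0.0094840 kg/m²/yr.
Box C: F(C→D) = (0.0094840 + 0.004177) − 0.003363 = 0.010298 kg/m²/yr.
Box D throughput = its input = 0.010298 kg/m²/yr; τ = 12.21 / 0.010298 = 1186 yr.

1190 yr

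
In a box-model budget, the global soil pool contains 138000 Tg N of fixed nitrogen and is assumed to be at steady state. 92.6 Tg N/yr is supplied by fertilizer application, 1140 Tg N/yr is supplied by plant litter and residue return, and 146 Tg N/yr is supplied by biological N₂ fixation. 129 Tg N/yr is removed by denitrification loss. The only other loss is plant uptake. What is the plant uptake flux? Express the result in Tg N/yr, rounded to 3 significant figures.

1250 Tg N/yr

At steady state ΣF_in = ΣF_out.
ΣF_in = 92.6 + 1140 + 146 = 1378.6 Tg N/yr.
Plant uptake flux = ΣF_in − (129) = 1378.6 − 129.0 = 1250 Tg N/yr.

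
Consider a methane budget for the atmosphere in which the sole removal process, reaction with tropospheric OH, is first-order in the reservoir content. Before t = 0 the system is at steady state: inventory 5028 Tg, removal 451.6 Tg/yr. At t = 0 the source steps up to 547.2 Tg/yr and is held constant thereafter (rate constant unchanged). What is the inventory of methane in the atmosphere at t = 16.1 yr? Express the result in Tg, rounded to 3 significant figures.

The sink rate constant is k = F₀/M₀ = 451.6/5028 = 0.08982 yr⁻¹.
Solving dM/dt = F₁ − kM with M(0) = M₀ gives M(t) = F₁/k + (M₀ − F₁/k)·e^(−kt).
F₁/k = 547.2/0.08982 = 6092.4 Tg; kt = 0.08982 × 16.1 = 1.446, e^(−kt) = 0.2355.
M(16.1) = 6092.4 + (5028 − 6092.4) × 0.2355 = 6092.4 − 250.7 = 5841.7 Tg.

5840 Tg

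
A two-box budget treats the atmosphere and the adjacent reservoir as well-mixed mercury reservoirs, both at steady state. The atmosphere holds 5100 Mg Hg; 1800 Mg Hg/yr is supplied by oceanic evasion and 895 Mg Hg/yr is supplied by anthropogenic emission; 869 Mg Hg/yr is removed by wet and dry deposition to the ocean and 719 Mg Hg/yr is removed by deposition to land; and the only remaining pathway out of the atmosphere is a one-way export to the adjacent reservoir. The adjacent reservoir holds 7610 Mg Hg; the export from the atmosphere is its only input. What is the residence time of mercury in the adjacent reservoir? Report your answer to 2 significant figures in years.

Balance the atmosphere: ΣF_in = 1800 + 895 = 2695.0 Mg Hg/yr.
Export to the adjacent reservoir = ΣF_in − (869 + 719) = 1107.0 Mg Hg/yr.
At steady state the output of the adjacent reservoir equals its input, 1107.0 Mg Hg/yr.
τ = M / F = 7610 / 1107.0 = 6.874 yr.

6.9 yr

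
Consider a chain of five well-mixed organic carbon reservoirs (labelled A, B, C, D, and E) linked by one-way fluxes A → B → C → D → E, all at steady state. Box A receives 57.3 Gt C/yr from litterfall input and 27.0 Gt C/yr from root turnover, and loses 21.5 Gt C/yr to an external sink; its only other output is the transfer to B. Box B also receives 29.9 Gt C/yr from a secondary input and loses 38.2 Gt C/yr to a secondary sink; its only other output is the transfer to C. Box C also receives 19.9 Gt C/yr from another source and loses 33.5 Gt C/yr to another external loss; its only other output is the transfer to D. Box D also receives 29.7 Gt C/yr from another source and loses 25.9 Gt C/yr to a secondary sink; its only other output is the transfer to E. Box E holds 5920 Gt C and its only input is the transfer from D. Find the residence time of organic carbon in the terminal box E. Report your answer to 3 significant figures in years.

Box A: F(A→B) = (57.3 + 27.0) − 21.5 = 62.800 Gt C/yr.
Box B: F(B→C) = (62.800 + 29.9) − 38.2 = 54.500 Gt C/yr.
Box C: F(C→D) = (54.500 + 19.9) − 33.5 = 40.900 Gt C/yr.
Box D: F(D→E) = (40.900 + 29.7) − 25.9 = 44.700 Gt C/yr.
Box E throughput = its input = 44.700 Gt C/yr; τ = 5920 / 44.700 = 132.4 yr.

132 yr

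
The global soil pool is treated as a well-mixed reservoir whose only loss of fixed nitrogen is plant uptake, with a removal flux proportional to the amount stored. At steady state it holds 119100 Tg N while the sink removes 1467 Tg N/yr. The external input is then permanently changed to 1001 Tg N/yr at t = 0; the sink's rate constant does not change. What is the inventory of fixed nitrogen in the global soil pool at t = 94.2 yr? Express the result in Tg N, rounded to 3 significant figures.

93100 Tg N

τ = M₀/F₀ = 119100/1467 = 81.19 yr; rate constant k = 1/τ.
New steady state M_∞ = F₁/k = F₁·τ = 1001 × 81.19 = 81267 Tg N.
M(t) = M_∞ + (M₀ − M_∞)·e^(−t/τ); t/τ = 94.2/81.19 = 1.160, so e^(−t/τ) = 0.3134.
M(t) = 81267 + 37830 × 0.3134 = 93124 Tg N.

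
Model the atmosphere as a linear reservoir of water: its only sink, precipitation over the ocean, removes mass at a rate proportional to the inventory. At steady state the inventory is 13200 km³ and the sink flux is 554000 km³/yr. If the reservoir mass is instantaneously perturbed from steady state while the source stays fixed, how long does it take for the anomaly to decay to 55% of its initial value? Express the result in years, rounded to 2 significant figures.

For a linear reservoir the anomaly decays as exp(−t/τ) with τ = M/F = 13200/554000 = 0.02383 yr.
exp(−t/τ) = 0.55 ⇒ t = −τ ln(0.55) = 0.02383 × 0.5978 = 0.01424 yr.

0.014 yr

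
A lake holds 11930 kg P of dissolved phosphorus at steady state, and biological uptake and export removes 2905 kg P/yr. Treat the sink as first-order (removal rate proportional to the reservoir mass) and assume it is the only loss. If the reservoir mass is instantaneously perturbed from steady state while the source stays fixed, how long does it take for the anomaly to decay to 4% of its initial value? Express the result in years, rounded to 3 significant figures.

13.2 yr

For a linear reservoir the anomaly decays as exp(−t/τ) with τ = M/F = 11930/2905 = 4.107 yr.
exp(−t/τ) = 0.04 ⇒ t = −τ ln(0.04) = 4.107 × 3.219 = 13.22 yr.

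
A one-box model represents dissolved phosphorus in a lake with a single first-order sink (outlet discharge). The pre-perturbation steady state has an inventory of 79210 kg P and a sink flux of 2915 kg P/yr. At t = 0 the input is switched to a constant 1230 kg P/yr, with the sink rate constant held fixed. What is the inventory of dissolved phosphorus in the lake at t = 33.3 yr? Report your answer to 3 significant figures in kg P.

46900 kg P

The sink rate constant is k = F₀/M₀ = 2915/79210 = 0.03680 yr⁻¹.
Solving dM/dt = F₁ − kM with M(0) = M₀ gives M(t) = F₁/k + (M₀ − F₁/k)·e^(−kt).
F₁/k = 1230/0.03680 = 33423 kg P; kt = 0.03680 × 33.3 = 1.225, e^(−kt) = 0.2936.
M(33.3) = 33423 + (79210 − 33423) × 0.2936 = 33423 + 13440 = 46867 kg P.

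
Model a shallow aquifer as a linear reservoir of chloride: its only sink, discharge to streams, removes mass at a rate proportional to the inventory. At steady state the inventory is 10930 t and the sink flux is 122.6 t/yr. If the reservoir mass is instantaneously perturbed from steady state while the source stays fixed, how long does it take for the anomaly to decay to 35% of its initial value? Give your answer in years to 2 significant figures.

94 yr

For a linear reservoir the anomaly decays as exp(−t/τ) with τ = M/F = 10930/122.6 = 89.15 yr.
exp(−t/τ) = 0.35 ⇒ t = −τ ln(0.35) = 89.15 × 1.050 = 93.59 yr.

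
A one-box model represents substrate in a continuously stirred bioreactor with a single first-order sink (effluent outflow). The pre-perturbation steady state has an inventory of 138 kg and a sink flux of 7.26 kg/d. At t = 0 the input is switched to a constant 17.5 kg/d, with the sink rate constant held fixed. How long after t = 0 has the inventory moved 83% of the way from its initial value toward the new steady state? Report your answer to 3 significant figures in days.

τ = M₀/F₀ = 138/7.26 = 19.01 d.
The remaining gap fraction is e^(−t/τ); 83% covered ⇒ e^(−t/τ) = 0.170.
t = −τ ln(0.170) = 19.01 × 1.772 = 33.68 d.

33.7 d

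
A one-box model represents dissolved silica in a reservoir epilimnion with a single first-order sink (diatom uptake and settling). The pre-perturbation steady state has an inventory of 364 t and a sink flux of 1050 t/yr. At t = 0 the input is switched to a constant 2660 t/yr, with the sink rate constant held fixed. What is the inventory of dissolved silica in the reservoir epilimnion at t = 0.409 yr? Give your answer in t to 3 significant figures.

751 t

The sink rate constant is k = F₀/M₀ = 1050/364 = 2.885 yr⁻¹.
Solving dM/dt = F₁ − kM with M(0) = M₀ gives M(t) = F₁/k + (M₀ − F₁/k)·e^(−kt).
F₁/k = 2660/2.885 = 922.13 t; kt = 2.885 × 0.409 = 1.180, e^(−kt) = 0.3073.
M(0.409) = 922.13 + (364 − 922.13) × 0.3073 = 922.13 − 171.5 = 750.60 t.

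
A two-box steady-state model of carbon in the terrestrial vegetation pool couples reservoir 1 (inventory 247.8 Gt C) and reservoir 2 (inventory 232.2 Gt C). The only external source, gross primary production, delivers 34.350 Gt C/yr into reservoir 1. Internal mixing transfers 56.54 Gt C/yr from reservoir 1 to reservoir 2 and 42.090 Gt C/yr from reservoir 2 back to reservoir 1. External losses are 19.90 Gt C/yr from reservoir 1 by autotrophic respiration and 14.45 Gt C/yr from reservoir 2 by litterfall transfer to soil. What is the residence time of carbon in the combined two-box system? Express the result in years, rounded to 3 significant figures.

14.0 yr

For the system as a whole, the A↔B exchange is internal and contributes nothing to the throughput; only the external sinks remove mass.
M_total = 247.8 + 232.2 = 480.00 Gt C.
ΣF_external_out = 19.90 + 14.45 = 34.350 Gt C/yr.
τ = M_total / ΣF_ext = 480.00 / 34.350 = 13.97 yr.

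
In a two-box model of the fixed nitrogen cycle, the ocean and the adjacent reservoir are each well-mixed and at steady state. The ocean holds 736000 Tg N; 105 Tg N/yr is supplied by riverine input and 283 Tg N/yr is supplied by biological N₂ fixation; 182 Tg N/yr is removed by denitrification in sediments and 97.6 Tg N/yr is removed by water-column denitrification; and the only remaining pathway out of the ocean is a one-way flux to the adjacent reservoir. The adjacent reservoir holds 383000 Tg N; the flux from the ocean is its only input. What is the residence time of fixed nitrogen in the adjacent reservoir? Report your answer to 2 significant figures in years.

Balance the ocean: ΣF_in = 105 + 283 = 388.00 Tg N/yr.
Flux to the adjacent reservoir = ΣF_in − (182 + 97.6) = 108.40 Tg N/yr.
At steady state the output of the adjacent reservoir equals its input, 108.40 Tg N/yr.
τ = M / F = 383000 / 108.40 = 3533 yr.

3500 yr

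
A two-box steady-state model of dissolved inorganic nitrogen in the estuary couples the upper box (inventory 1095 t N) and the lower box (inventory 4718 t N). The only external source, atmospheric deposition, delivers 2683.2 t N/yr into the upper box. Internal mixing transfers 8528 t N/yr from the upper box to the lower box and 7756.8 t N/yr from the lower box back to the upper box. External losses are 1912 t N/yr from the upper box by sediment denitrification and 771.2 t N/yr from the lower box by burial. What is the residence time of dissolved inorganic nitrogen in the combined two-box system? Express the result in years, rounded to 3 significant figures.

2.17 yr

For the system as a whole, the A↔B exchange is internal and contributes nothing to the throughput; only the external sinks remove mass.
M_total = 1095 + 4718 = 5813.0 t N.
ΣF_external_out = 1912 + 771.2 = 2683.2 t N/yr.
τ = M_total / ΣF_ext = 5813.0 / 2683.2 = 2.166 yr.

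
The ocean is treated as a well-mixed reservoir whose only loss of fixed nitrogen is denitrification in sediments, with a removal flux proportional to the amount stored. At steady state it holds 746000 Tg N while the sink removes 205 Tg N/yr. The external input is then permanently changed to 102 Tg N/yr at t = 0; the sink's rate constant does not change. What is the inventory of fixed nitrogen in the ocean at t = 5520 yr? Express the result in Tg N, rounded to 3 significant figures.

The sink rate constant is k = F₀/M₀ = 205/746000 = 0.0002748 yr⁻¹.
Solving dM/dt = F₁ − kM with M(0) = M₀ gives M(t) = F₁/k + (M₀ − F₁/k)·e^(−kt).
F₁/k = 102/0.0002748 = 371180 Tg N; kt = 0.0002748 × 5520 = 1.517, e^(−kt) = 0.2194.
M(5520) = 371180 + (746000 − 371180) × 0.2194 = 371180 + 82230 = 453410 Tg N.

453000 Tg N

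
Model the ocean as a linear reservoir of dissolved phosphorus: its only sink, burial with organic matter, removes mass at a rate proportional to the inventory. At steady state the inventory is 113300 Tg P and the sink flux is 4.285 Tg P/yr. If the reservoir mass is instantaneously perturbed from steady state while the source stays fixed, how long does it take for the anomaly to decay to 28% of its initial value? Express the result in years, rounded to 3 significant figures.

33700 yr

For a linear reservoir the anomaly decays as exp(−t/τ) with τ = M/F = 113300/4.285 = 26440 yr.
exp(−t/τ) = 0.28 ⇒ t = −τ ln(0.28) = 26440 × 1.273 = 33660 yr.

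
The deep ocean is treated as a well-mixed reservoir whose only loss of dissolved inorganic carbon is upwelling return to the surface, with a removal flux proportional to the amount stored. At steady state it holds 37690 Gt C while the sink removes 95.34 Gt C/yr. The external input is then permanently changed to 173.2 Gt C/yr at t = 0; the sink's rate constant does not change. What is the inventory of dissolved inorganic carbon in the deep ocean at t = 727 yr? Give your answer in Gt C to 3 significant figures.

The sink rate constant is k = F₀/M₀ = 95.34/37690 = 0.002530 yr⁻¹.
Solving dM/dt = F₁ − kM with M(0) = M₀ gives M(t) = F₁/k + (M₀ − F₁/k)·e^(−kt).
F₁/k = 173.2/0.002530 = 68470 Gt C; kt = 0.002530 × 727 = 1.839, e^(−kt) = 0.1590.
M(727) = 68470 + (37690 − 68470) × 0.1590 = 68470 − 4893 = 63577 Gt C.

63600 Gt C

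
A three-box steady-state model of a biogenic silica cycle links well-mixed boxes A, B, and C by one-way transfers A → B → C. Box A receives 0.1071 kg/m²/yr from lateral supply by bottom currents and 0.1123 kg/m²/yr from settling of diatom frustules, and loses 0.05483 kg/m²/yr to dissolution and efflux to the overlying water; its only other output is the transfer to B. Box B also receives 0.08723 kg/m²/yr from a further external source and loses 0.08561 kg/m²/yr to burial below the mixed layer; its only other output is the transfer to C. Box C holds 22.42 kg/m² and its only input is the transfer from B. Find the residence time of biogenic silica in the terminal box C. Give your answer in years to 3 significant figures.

Box A: F(A→B) = (0.1071 + 0.1123) − 0.05483 = 0.16457 kg/m²/yr.
Box B: F(B→C) = (0.16457 + 0.08723) − 0.08561 = 0.16619 kg/m²/yr.
Box C throughput = its input = 0.16619 kg/m²/yr; τ = 22.42 / 0.16619 = 134.9 yr.

135 yr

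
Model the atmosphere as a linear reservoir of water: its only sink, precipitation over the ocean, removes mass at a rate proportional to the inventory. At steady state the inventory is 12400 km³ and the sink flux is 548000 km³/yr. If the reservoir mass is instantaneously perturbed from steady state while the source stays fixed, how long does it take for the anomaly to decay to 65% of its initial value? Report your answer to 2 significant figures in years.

For a linear reservoir the anomaly decays as exp(−t/τ) with τ = M/F = 12400/548000 = 0.02263 yr.
exp(−t/τ) = 0.65 ⇒ t = −τ ln(0.65) = 0.02263 × 0.4308 = 0.009748 yr.

0.0097 yr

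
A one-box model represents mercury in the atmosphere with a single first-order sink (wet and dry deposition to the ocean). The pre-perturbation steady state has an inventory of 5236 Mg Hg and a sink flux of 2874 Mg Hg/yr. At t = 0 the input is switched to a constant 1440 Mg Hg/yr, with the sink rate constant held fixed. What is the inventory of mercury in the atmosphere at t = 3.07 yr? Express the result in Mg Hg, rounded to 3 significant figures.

Residence time τ = M₀/F₀ = 1.822 yr. The eventual steady state is M_∞ = M₀·(F₁/F₀) = 5236 × 1440/2874 = 2623.5 Mg Hg.
The anomaly ΔM(t) = M(t) − M_∞ decays as ΔM₀·e^(−t/τ) with ΔM₀ = 5236 − 2623.5 = 2613 Mg Hg.
At t = 3.07 yr, e^(−t/τ) = e^(−1.685) = 0.1854, so ΔM = 484.4 Mg Hg and M = 2623.5 + 484.4 = 3107.9 Mg Hg.

3110 Mg Hg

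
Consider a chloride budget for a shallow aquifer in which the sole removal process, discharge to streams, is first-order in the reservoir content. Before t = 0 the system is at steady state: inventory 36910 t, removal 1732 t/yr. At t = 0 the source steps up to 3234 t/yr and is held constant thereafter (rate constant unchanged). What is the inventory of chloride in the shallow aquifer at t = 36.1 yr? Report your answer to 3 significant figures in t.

τ = M₀/F₀ = 36910/1732 = 21.31 yr; rate constant k = 1/τ.
New steady state M_∞ = F₁/k = F₁·τ = 3234 × 21.31 = 68919 t.
M(t) = M_∞ + (M₀ − M_∞)·e^(−t/τ); t/τ = 36.1/21.31 = 1.694, so e^(−t/τ) = 0.1838.
M(t) = 68919 − 32010 × 0.1838 = 63036 t.

63000 t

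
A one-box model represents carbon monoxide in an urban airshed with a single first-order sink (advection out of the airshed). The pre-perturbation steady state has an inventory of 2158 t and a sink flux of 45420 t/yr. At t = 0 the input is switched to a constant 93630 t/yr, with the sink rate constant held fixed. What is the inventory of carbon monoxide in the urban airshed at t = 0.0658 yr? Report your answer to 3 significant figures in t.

τ = M₀/F₀ = 2158/45420 = 0.04751 yr; rate constant k = 1/τ.
New steady state M_∞ = F₁/k = F₁·τ = 93630 × 0.04751 = 4448.6 t.
M(t) = M_∞ + (M₀ − M_∞)·e^(−t/τ); t/τ = 0.0658/0.04751 = 1.385, so e^(−t/τ) = 0.2503.
M(t) = 4448.6 − 2291 × 0.2503 = 3875.1 t.

3880 t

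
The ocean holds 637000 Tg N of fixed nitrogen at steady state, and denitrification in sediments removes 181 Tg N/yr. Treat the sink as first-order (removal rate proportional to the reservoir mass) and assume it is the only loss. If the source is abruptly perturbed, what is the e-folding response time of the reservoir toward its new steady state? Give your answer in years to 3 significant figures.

For a linear reservoir the response time equals the residence time τ = M/F.
τ = 637000 / 181 = 3519 yr.

3520 yr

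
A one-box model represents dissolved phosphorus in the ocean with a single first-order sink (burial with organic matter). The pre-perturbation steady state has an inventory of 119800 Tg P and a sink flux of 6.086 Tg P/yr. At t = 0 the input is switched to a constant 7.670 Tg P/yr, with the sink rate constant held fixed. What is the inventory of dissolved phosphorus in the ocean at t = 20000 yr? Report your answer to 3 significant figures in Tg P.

140000 Tg P

The sink rate constant is k = F₀/M₀ = 6.086/119800 = 5.080×10^-5 yr⁻¹.
Solving dM/dt = F₁ − kM with M(0) = M₀ gives M(t) = F₁/k + (M₀ − F₁/k)·e^(−kt).
F₁/k = 7.670/5.080×10^-5 = 150980 Tg P; kt = 5.080×10^-5 × 20000 = 1.016, e^(−kt) = 0.3620.
M(20000) = 150980 + (119800 − 150980) × 0.3620 = 150980 − 11290 = 139690 Tg P.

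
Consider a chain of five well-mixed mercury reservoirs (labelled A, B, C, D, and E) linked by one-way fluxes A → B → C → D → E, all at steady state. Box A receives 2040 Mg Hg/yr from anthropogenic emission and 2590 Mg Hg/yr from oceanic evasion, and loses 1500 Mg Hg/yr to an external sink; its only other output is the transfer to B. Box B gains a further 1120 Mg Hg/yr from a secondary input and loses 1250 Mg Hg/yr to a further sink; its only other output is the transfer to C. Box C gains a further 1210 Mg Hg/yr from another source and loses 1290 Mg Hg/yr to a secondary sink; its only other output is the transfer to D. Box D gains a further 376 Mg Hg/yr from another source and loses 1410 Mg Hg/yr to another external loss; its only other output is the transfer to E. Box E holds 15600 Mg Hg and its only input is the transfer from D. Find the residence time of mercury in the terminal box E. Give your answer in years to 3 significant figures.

8.27 yr

Box A: F(A→B) = (2040 + 2590) − 1500 = 3130.0 Mg Hg/yr.
Box B: F(B→C) = (3130.0 + 1120) − 1250 = 3000.0 Mg Hg/yr.
Box C: F(C→D) = (3000.0 + 1210) − 1290 = 2920.0 Mg Hg/yr.
Box D: F(D→E) = (2920.0 + 376) − 1410 = 1886.0 Mg Hg/yr.
Box E throughput = its input = 1886.0 Mg Hg/yr; τ = 15600 / 1886.0 = 8.271 yr.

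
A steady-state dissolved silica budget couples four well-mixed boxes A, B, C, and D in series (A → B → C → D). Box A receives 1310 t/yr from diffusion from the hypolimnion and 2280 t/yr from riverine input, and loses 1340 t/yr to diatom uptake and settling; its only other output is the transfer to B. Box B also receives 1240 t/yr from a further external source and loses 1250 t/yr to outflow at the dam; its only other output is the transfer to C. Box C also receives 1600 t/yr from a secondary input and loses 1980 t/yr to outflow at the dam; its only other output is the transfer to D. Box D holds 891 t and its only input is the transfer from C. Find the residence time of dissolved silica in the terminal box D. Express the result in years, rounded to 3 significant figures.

Box A: F(A→B) = (1310 + 2280) − 1340 = 2250.0 t/yr.
Box B: F(B→C) = (2250.0 + 1240) − 1250 = 2240.0 t/yr.
Box C: F(C→D) = (2240.0 + 1600) − 1980 = 1860.0 t/yr.
Box D throughput = its input = 1860.0 t/yr; τ = 891 / 1860.0 = 0.4790 yr.

0.479 yr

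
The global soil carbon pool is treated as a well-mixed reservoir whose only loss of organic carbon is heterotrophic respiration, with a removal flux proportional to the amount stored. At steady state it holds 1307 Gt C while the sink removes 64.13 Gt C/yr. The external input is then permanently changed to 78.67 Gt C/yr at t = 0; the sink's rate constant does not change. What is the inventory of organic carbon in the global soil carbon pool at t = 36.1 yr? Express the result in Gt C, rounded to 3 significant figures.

1550 Gt C

The sink rate constant is k = F₀/M₀ = 64.13/1307 = 0.04907 yr⁻¹.
Solving dM/dt = F₁ − kM with M(0) = M₀ gives M(t) = F₁/k + (M₀ − F₁/k)·e^(−kt).
F₁/k = 78.67/0.04907 = 1603.3 Gt C; kt = 0.04907 × 36.1 = 1.771, e^(−kt) = 0.1701.
M(36.1) = 1603.3 + (1307 − 1603.3) × 0.1701 = 1603.3 − 50.41 = 1552.9 Gt C.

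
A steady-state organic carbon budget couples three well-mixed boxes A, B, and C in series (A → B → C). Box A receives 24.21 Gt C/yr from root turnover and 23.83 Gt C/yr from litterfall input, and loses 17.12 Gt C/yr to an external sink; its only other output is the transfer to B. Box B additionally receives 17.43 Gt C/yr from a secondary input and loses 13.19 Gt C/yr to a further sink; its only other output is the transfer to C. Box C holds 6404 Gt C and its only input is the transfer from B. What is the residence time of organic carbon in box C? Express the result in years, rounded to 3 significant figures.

Box A: F(A→B) = (24.21 + 23.83) − 17.12 = 30.920 Gt C/yr.
Box B: F(B→C) = (30.920 + 17.43) − 13.19 = 35.160 Gt C/yr.
Box C throughput = its input = 35.160 Gt C/yr; τ = 6404 / 35.160 = 182.1 yr.

182 yr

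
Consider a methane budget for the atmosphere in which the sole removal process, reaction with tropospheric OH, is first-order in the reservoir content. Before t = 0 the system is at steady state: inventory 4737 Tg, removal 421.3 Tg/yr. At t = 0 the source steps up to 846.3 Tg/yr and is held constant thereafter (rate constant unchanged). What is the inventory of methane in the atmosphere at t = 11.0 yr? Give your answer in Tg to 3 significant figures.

The sink rate constant is k = F₀/M₀ = 421.3/4737 = 0.08894 yr⁻¹.
Solving dM/dt = F₁ − kM with M(0) = M₀ gives M(t) = F₁/k + (M₀ − F₁/k)·e^(−kt).
F₁/k = 846.3/0.08894 = 9515.6 Tg; kt = 0.08894 × 11.0 = 0.9783, e^(−kt) = 0.3759.
M(11.0) = 9515.6 + (4737 − 9515.6) × 0.3759 = 9515.6 − 1796 = 7719.1 Tg.

7720 Tg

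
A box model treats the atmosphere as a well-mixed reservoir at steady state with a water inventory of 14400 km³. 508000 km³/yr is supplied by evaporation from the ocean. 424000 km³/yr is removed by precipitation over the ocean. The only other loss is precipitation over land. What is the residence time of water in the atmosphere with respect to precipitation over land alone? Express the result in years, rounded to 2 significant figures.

At steady state ΣF_in = ΣF_out.
ΣF_in = 508000 km³/yr.
Precipitation over land flux = ΣF_in − (424000) = 508000 − 424000 = 84000 km³/yr.
τ = M / F = 14400 / 84000 = 0.1714 yr.

0.17 yr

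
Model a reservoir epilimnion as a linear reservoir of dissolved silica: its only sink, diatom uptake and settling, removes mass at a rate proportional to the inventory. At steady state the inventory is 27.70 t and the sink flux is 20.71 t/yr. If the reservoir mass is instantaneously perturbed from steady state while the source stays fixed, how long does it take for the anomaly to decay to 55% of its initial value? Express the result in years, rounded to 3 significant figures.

0.800 yr

For a linear reservoir the anomaly decays as exp(−t/τ) with τ = M/F = 27.70/20.71 = 1.338 yr.
exp(−t/τ) = 0.55 ⇒ t = −τ ln(0.55) = 1.338 × 0.5978 = 0.7996 yr.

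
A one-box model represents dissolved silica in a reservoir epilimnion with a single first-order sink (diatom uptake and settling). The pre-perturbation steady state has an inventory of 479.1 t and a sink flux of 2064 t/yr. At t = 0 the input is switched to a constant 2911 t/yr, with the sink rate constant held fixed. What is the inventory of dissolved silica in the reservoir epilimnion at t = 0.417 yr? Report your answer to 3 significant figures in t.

643 t

τ = M₀/F₀ = 479.1/2064 = 0.2321 yr; rate constant k = 1/τ.
New steady state M_∞ = F₁/k = F₁·τ = 2911 × 0.2321 = 675.71 t.
M(t) = M_∞ + (M₀ − M_∞)·e^(−t/τ); t/τ = 0.417/0.2321 = 1.796, so e^(−t/τ) = 0.1659.
M(t) = 675.71 − 196.6 × 0.1659 = 643.09 t.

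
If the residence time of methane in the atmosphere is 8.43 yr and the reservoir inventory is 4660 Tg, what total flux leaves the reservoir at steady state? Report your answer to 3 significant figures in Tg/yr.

553 Tg/yr

F = M / τ = 4660 / 8.43 = 552.8 Tg/yr.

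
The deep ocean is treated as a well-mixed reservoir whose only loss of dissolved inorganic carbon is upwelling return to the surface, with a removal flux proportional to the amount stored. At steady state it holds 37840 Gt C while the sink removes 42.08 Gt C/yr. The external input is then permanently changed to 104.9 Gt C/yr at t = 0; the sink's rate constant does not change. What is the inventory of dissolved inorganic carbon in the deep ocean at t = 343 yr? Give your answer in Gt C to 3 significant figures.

55800 Gt C

The sink rate constant is k = F₀/M₀ = 42.08/37840 = 0.001112 yr⁻¹.
Solving dM/dt = F₁ − kM with M(0) = M₀ gives M(t) = F₁/k + (M₀ − F₁/k)·e^(−kt).
F₁/k = 104.9/0.001112 = 94330 Gt C; kt = 0.001112 × 343 = 0.3814, e^(−kt) = 0.6829.
M(343) = 94330 + (37840 − 94330) × 0.6829 = 94330 − 38580 = 55754 Gt C.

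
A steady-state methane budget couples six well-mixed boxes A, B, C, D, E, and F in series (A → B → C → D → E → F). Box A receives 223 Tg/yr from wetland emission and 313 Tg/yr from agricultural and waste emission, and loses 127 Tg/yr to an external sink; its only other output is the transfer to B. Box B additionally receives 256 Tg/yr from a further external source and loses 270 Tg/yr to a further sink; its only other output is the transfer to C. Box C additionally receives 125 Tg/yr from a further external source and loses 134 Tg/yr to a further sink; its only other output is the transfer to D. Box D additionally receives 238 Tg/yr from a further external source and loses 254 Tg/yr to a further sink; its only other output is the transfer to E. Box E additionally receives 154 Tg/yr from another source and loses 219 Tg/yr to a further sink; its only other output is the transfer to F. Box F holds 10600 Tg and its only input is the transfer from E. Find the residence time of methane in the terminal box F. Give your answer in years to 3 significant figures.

34.8 yr

Box A: F(A→B) = (223 + 313) − 127 = 409.00 Tg/yr.
Box B: F(B→C) = (409.00 + 256) − 270 = 395.00 Tg/yr.
Box C: F(C→D) = (395.00 + 125) − 134 = 386.00 Tg/yr.
Box D: F(D→E) = (386.00 + 238) − 254 = 370.00 Tg/yr.
Box E: F(E→F) = (370.00 + 154) − 219 = 305.00 Tg/yr.
Box F throughput = its input = 305.00 Tg/yr; τ = 10600 / 305.00 = 34.75 yr.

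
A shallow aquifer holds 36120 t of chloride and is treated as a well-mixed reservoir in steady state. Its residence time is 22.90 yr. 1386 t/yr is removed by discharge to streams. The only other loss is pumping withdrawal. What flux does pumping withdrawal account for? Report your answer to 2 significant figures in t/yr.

Total removal F = M/τ = 36120 / 22.90 = 1577 t/yr.
Pumping withdrawal = F − (1386) = 1577 − 1386 = 191.3 t/yr.

190 t/yr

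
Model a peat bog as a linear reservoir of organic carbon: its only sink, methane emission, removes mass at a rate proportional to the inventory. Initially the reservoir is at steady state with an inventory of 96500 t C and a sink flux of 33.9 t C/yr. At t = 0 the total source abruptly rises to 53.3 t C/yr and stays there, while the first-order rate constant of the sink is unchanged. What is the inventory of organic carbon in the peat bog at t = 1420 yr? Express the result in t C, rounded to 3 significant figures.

τ = M₀/F₀ = 96500/33.9 = 2847 yr; rate constant k = 1/τ.
New steady state M_∞ = F₁/k = F₁·τ = 53.3 × 2847 = 151720 t C.
M(t) = M_∞ + (M₀ − M_∞)·e^(−t/τ); t/τ = 1420/2847 = 0.4988, so e^(−t/τ) = 0.6072.
M(t) = 151720 − 55220 × 0.6072 = 118190 t C.

118000 t C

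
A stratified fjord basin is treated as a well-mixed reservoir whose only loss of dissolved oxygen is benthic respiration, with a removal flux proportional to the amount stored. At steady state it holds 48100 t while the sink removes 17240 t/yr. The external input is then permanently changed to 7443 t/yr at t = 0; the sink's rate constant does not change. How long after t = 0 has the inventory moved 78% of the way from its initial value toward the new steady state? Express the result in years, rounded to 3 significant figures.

τ = M₀/F₀ = 48100/17240 = 2.790 yr.
The remaining gap fraction is e^(−t/τ); 78% covered ⇒ e^(−t/τ) = 0.220.
t = −τ ln(0.220) = 2.790 × 1.514 = 4.224 yr.

4.22 yr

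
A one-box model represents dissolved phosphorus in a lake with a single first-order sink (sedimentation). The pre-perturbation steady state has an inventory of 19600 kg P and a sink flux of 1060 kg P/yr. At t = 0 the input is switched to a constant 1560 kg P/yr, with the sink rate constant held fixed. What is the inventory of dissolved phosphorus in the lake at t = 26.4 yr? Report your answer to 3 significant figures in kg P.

τ = M₀/F₀ = 19600/1060 = 18.49 yr; rate constant k = 1/τ.
New steady state M_∞ = F₁/k = F₁·τ = 1560 × 18.49 = 28845 kg P.
M(t) = M_∞ + (M₀ − M_∞)·e^(−t/τ); t/τ = 26.4/18.49 = 1.428, so e^(−t/τ) = 0.2398.
M(t) = 28845 − 9245 × 0.2398 = 26628 kg P.

26600 kg P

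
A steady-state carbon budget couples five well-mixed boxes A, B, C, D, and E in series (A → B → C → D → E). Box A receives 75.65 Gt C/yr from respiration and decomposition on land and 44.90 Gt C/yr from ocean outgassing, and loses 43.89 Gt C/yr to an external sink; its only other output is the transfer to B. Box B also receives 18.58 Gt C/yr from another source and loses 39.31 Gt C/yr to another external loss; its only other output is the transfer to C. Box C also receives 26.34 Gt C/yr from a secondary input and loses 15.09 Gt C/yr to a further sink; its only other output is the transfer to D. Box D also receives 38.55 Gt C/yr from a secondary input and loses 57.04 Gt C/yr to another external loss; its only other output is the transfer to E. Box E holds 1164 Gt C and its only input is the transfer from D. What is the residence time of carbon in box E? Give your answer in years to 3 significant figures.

23.9 yr

Box A: F(A→B) = (75.65 + 44.90) − 43.89 = 76.660 Gt C/yr.
Box B: F(B→C) = (76.660 + 18.58) − 39.31 = 55.930 Gt C/yr.
Box C: F(C→D) = (55.930 + 26.34) − 15.09 = 67.180 Gt C/yr.
Box D: F(D→E) = (67.180 + 38.55) − 57.04 = 48.690 Gt C/yr.
Box E throughput = its input = 48.690 Gt C/yr; τ = 1164 / 48.690 = 23.91 yr.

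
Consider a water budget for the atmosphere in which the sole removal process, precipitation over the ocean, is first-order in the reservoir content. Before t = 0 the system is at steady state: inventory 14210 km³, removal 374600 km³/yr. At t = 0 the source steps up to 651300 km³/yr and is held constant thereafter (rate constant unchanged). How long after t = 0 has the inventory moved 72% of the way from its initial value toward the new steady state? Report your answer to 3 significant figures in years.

0.0483 yr

τ = M₀/F₀ = 14210/374600 = 0.03793 yr.
The remaining gap fraction is e^(−t/τ); 72% covered ⇒ e^(−t/τ) = 0.280.
t = −τ ln(0.280) = 0.03793 × 1.273 = 0.04829 yr.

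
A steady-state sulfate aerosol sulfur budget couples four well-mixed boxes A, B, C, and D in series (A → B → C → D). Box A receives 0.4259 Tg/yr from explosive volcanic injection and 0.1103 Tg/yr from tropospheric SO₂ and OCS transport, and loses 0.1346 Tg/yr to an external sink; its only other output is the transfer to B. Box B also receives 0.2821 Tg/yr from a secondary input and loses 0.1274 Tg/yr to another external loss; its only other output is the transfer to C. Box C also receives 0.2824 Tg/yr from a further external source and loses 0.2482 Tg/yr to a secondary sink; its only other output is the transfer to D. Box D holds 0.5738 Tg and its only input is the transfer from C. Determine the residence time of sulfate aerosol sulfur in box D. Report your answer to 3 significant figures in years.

Box A: F(A→B) = (0.4259 + 0.1103) − 0.1346 = 0.40160 Tg/yr.
Box B: F(B→C) = (0.40160 + 0.2821) − 0.1274 = 0.55630 Tg/yr.
Box C: F(C→D) = (0.55630 + 0.2824) − 0.2482 = 0.59050 Tg/yr.
Box D throughput = its input = 0.59050 Tg/yr; τ = 0.5738 / 0.59050 = 0.9717 yr.

0.972 yr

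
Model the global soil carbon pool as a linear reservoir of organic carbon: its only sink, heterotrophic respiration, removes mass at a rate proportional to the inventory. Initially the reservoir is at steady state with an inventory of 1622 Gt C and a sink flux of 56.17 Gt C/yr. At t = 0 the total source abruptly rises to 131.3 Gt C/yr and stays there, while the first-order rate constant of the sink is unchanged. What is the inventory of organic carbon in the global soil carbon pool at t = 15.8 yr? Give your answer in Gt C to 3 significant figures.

The sink rate constant is k = F₀/M₀ = 56.17/1622 = 0.03463 yr⁻¹.
Solving dM/dt = F₁ − kM with M(0) = M₀ gives M(t) = F₁/k + (M₀ − F₁/k)·e^(−kt).
F₁/k = 131.3/0.03463 = 3791.5 Gt C; kt = 0.03463 × 15.8 = 0.5472, e^(−kt) = 0.5786.
M(15.8) = 3791.5 + (1622 − 3791.5) × 0.5786 = 3791.5 − 1255 = 2536.2 Gt C.

2540 Gt C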